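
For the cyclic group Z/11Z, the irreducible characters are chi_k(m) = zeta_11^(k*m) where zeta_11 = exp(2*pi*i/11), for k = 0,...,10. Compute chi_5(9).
chi_5(9) = zeta_11^45 = exp(2*I*pi/11)

Argument: chi_5(9) = zeta_11^(5*9) = zeta_11^45. Since zeta_11^11 = 1, this equals zeta_11^1 = exp(2*pi*i*1/11) = exp(2*I*pi/11).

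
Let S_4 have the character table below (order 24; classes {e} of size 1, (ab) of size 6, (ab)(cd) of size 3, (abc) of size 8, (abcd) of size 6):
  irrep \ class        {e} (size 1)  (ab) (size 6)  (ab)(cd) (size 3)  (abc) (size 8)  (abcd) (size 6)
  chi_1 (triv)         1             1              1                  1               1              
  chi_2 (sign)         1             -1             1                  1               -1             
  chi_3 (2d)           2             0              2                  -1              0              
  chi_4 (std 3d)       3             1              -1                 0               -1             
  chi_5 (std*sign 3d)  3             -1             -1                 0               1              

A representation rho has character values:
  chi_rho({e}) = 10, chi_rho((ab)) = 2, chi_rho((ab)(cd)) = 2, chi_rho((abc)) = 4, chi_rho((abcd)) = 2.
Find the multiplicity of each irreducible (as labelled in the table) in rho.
Multiplicities: chi_1: 3, chi_2: 1, chi_3: 0, chi_4: 1, chi_5: 1.

Solution. Use <chi_rho, chi> = (1/|G|) sum_C |C| * chi_rho(C) * conj(chi(C)) with |G| = 24 for each irreducible chi in the table:
  <chi_rho, chi_1> = (1/24)[1*(10)*conj(1) + 6*(2)*conj(1) + 3*(2)*conj(1) + 8*(4)*conj(1) + 6*(2)*conj(1)]
      = (1/24)[(10) + (12) + (6) + (32) + (12)] = 72/24 = 3
  <chi_rho, chi_2> = (1/24)[1*(10)*conj(1) + 6*(2)*conj(-1) + 3*(2)*conj(1) + 8*(4)*conj(1) + 6*(2)*conj(-1)]
      = (1/24)[(10) + (-12) + (6) + (32) + (-12)] = 24/24 = 1
  <chi_rho, chi_3> = (1/24)[1*(10)*conj(2) + 6*(2)*conj(0) + 3*(2)*conj(2) + 8*(4)*conj(-1) + 6*(2)*conj(0)]
      = (1/24)[(20) + (0) + (12) + (-32) + (0)] = 0/24 = 0
  <chi_rho, chi_4> = (1/24)[1*(10)*conj(3) + 6*(2)*conj(1) + 3*(2)*conj(-1) + 8*(4)*conj(0) + 6*(2)*conj(-1)]
      = (1/24)[(30) + (12) + (-6) + (0) + (-12)] = 24/24 = 1
  <chi_rho, chi_5> = (1/24)[1*(10)*conj(3) + 6*(2)*conj(-1) + 3*(2)*conj(-1) + 8*(4)*conj(0) + 6*(2)*conj(1)]
      = (1/24)[(30) + (-12) + (-6) + (0) + (12)] = 24/24 = 1
Dimension check: dim(rho) = sum (mult * dim) = 3*1 + 1*1 + 0*2 + 1*3 + 1*3 = 10 = chi_rho(e) = 10.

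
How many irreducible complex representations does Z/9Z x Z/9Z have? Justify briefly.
81

Details: The number of irreducible complex representations of a finite group equals its number of conjugacy classes. Z/9Z x Z/9Z is abelian of order 81, so every element is its own conjugacy class: 81 classes, so Z/9Z x Z/9Z (order 81) has exactly 81 irreducible complex representations.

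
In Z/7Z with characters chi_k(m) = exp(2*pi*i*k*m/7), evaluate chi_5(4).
chi_5(4) = zeta_7^20 = exp(-2*I*pi/7)

Solution. chi_5(4) = zeta_7^(5*4) = zeta_7^20. Since zeta_7^7 = 1, this equals zeta_7^6 = exp(2*pi*i*6/7) = exp(-2*I*pi/7).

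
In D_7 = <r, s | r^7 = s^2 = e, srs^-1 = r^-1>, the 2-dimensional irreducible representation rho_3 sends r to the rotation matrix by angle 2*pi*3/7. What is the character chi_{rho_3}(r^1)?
chi_{rho_3}(r^1) = 2*cos(2*pi*3*1/7) = -2*cos(pi/7)

rho_3(r^1) is rotation by angle 2*pi*3*1/7, whose trace is 2*cos(2*pi*3*1/7) = -2*cos(pi/7).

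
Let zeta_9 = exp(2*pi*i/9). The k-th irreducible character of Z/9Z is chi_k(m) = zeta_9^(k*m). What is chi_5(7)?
chi_5(7) = zeta_9^35 = exp(-2*I*pi/9)

Derivation: chi_5(7) = zeta_9^(5*7) = zeta_9^35. Since zeta_9^9 = 1, this equals zeta_9^8 = exp(2*pi*i*8/9) = exp(-2*I*pi/9).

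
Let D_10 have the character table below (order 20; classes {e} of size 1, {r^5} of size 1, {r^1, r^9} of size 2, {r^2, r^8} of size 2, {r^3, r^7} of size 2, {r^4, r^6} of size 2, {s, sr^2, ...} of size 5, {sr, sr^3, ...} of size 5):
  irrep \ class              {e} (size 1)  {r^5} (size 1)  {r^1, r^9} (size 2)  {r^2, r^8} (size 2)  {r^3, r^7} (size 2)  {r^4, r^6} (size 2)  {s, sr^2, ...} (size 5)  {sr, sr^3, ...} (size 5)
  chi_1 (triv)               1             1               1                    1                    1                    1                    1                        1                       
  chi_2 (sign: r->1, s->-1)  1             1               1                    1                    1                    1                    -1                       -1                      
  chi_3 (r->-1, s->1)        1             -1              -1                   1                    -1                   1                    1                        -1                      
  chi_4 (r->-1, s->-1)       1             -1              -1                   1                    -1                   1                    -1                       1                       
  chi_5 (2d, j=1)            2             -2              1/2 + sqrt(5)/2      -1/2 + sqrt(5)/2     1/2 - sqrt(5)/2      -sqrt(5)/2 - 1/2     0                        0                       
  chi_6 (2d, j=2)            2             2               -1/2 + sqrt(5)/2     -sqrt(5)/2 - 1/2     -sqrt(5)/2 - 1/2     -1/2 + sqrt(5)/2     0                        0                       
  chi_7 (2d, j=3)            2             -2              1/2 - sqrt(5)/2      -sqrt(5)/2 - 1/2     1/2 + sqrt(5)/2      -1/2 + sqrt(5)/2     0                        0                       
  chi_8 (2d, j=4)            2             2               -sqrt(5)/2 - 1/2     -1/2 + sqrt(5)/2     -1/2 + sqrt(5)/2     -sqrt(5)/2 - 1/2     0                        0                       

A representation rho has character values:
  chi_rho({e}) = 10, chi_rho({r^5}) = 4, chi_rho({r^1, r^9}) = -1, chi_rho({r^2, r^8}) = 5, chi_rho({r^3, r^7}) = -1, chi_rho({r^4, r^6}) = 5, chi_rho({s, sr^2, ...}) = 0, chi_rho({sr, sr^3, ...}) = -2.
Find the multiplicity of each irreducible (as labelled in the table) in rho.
Multiplicities: chi_1: 1, chi_2: 2, chi_3: 2, chi_4: 1, chi_5: 0, chi_6: 1, chi_7: 0, chi_8: 1.

Justification: Use <chi_rho, chi> = (1/|G|) sum_C |C| * chi_rho(C) * conj(chi(C)) with |G| = 20 for each irreducible chi in the table:
  <chi_rho, chi_1> = (1/20)[1*(10)*conj(1) + 1*(4)*conj(1) + 2*(-1)*conj(1) + 2*(5)*conj(1) + 2*(-1)*conj(1) + 2*(5)*conj(1) + 5*(0)*conj(1) + 5*(-2)*conj(1)]
      = (1/20)[(10) + (4) + (-2) + (10) + (-2) + (10) + (0) + (-10)] = 20/20 = 1
  <chi_rho, chi_2> = (1/20)[1*(10)*conj(1) + 1*(4)*conj(1) + 2*(-1)*conj(1) + 2*(5)*conj(1) + 2*(-1)*conj(1) + 2*(5)*conj(1) + 5*(0)*conj(-1) + 5*(-2)*conj(-1)]
      = (1/20)[(10) + (4) + (-2) + (10) + (-2) + (10) + (0) + (10)] = 40/20 = 2
  <chi_rho, chi_3> = (1/20)[1*(10)*conj(1) + 1*(4)*conj(-1) + 2*(-1)*conj(-1) + 2*(5)*conj(1) + 2*(-1)*conj(-1) + 2*(5)*conj(1) + 5*(0)*conj(1) + 5*(-2)*conj(-1)]
      = (1/20)[(10) + (-4) + (2) + (10) + (2) + (10) + (0) + (10)] = 40/20 = 2
  <chi_rho, chi_4> = (1/20)[1*(10)*conj(1) + 1*(4)*conj(-1) + 2*(-1)*conj(-1) + 2*(5)*conj(1) + 2*(-1)*conj(-1) + 2*(5)*conj(1) + 5*(0)*conj(-1) + 5*(-2)*conj(1)]
      = (1/20)[(10) + (-4) + (2) + (10) + (2) + (10) + (0) + (-10)] = 20/20 = 1
  <chi_rho, chi_5> = (1/20)[1*(10)*conj(2) + 1*(4)*conj(-2) + 2*(-1)*conj(1/2 + sqrt(5)/2) + 2*(5)*conj(-1/2 + sqrt(5)/2) + 2*(-1)*conj(1/2 - sqrt(5)/2) + 2*(5)*conj(-sqrt(5)/2 - 1/2) + 5*(0)*conj(0) + 5*(-2)*conj(0)]
      = (1/20)[(20) + (-8) + (-sqrt(5) - 1) + (-5 + 5*sqrt(5)) + (-1 + sqrt(5)) + (-5*sqrt(5) - 5) + (0) + (0)] = 0/20 = 0
  <chi_rho, chi_6> = (1/20)[1*(10)*conj(2) + 1*(4)*conj(2) + 2*(-1)*conj(-1/2 + sqrt(5)/2) + 2*(5)*conj(-sqrt(5)/2 - 1/2) + 2*(-1)*conj(-sqrt(5)/2 - 1/2) + 2*(5)*conj(-1/2 + sqrt(5)/2) + 5*(0)*conj(0) + 5*(-2)*conj(0)]
      = (1/20)[(20) + (8) + (1 - sqrt(5)) + (-5*sqrt(5) - 5) + (1 + sqrt(5)) + (-5 + 5*sqrt(5)) + (0) + (0)] = 20/20 = 1
  <chi_rho, chi_7> = (1/20)[1*(10)*conj(2) + 1*(4)*conj(-2) + 2*(-1)*conj(1/2 - sqrt(5)/2) + 2*(5)*conj(-sqrt(5)/2 - 1/2) + 2*(-1)*conj(1/2 + sqrt(5)/2) + 2*(5)*conj(-1/2 + sqrt(5)/2) + 5*(0)*conj(0) + 5*(-2)*conj(0)]
      = (1/20)[(20) + (-8) + (-1 + sqrt(5)) + (-5*sqrt(5) - 5) + (-sqrt(5) - 1) + (-5 + 5*sqrt(5)) + (0) + (0)] = 0/20 = 0
  <chi_rho, chi_8> = (1/20)[1*(10)*conj(2) + 1*(4)*conj(2) + 2*(-1)*conj(-sqrt(5)/2 - 1/2) + 2*(5)*conj(-1/2 + sqrt(5)/2) + 2*(-1)*conj(-1/2 + sqrt(5)/2) + 2*(5)*conj(-sqrt(5)/2 - 1/2) + 5*(0)*conj(0) + 5*(-2)*conj(0)]
      = (1/20)[(20) + (8) + (1 + sqrt(5)) + (-5 + 5*sqrt(5)) + (1 - sqrt(5)) + (-5*sqrt(5) - 5) + (0) + (0)] = 20/20 = 1
Dimension check: dim(rho) = sum (mult * dim) = 1*1 + 2*1 + 2*1 + 1*1 + 0*2 + 1*2 + 0*2 + 1*2 = 10 = chi_rho(e) = 10.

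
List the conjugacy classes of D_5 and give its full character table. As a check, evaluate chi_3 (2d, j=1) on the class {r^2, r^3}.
Conjugacy classes: {e} of size 1, {r^1, r^4} of size 2, {r^2, r^3} of size 2, {s, sr, ..., sr^4} of size 5.
Character table:
  irrep \ class              {e} (size 1)  {r^1, r^4} (size 2)  {r^2, r^3} (size 2)  {s, sr, ..., sr^4} (size 5)
  chi_1 (triv)               1             1                    1                    1                          
  chi_2 (sign: r->1, s->-1)  1             1                    1                    -1                         
  chi_3 (2d, j=1)            2             -1/2 + sqrt(5)/2     -sqrt(5)/2 - 1/2     0                          
  chi_4 (2d, j=2)            2             -sqrt(5)/2 - 1/2     -1/2 + sqrt(5)/2     0                          

Spot check: chi_3 (2d, j=1) on {r^2, r^3} = -sqrt(5)/2 - 1/2.

Derivation: D_5 has order 2*5 = 10 with 4 conjugacy classes, hence 4 irreducibles. Sum of squared dims 1 + 1 + 4 + 4 = 10 = |G|. Linear characters come from the abelianisation; the 2-dimensional irreps have character r^k -> 2*cos(2*pi*j*k/5), reflections -> 0.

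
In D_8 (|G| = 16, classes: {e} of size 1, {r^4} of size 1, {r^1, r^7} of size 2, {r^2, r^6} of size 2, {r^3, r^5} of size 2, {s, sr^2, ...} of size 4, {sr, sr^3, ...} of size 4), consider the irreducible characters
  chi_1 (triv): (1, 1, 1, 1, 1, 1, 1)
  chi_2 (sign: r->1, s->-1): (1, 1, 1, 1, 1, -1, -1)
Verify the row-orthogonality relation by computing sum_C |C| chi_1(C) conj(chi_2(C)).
Sum = 0; so <chi_1, chi_2> = 0 (distinct irreducibles are orthogonal).

Proof sketch: Compute term by term over conjugacy classes (|C| * chi_1(C) * conj(chi_2(C))):
  1*(1)*conj(1) + 1*(1)*conj(1) + 2*(1)*conj(1) + 2*(1)*conj(1) + 2*(1)*conj(1) + 4*(1)*conj(-1) + 4*(1)*conj(-1)
  = (1) + (1) + (2) + (2) + (2) + (-4) + (-4)
  = 0.
Dividing by |G| = 16 gives 0/16 = 0, matching the row-orthogonality relation <chi_1, chi_2> = [chi_1 = chi_2].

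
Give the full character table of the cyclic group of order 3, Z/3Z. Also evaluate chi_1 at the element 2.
Character table of Z/3Z (irreps indexed chi_0,...,chi_2 with chi_k(m) = zeta_3^(k*m), zeta_3 = exp(2*pi*i/3)):
  irrep \ class  {0} (size 1)  {1} (size 1)    {2} (size 1)  
  chi_0          1             1               1             
  chi_1          1             exp(2*I*pi/3)   exp(-2*I*pi/3)
  chi_2          1             exp(-2*I*pi/3)  exp(2*I*pi/3) 

Spot check: chi_1(2) = zeta_3^(1*2) = zeta_3^2 = exp(-2*I*pi/3).

Derivation: Z/3Z is abelian, so all 3 irreducible complex representations are 1-dimensional. They are given by chi_k(m) = zeta_3^(k*m) for k = 0,...,2. Row orthogonality: sum_m chi_k(m) conj(chi_l(m)) = 3 * [k = l].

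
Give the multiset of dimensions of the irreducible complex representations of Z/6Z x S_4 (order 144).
Dimensions: 1, 1, 1, 1, 1, 1, 1, 1, 1, 1, 1, 1, 2, 2, 2, 2, 2, 2, 3, 3, 3, 3, 3, 3, 3, 3, 3, 3, 3, 3

Argument: There are 30 irreducibles (= number of conjugacy classes). Their dimensions d_i satisfy sum d_i^2 = |G| = 144: 1 + 1 + 1 + 1 + 1 + 1 + 1 + 1 + 1 + 1 + 1 + 1 + 4 + 4 + 4 + 4 + 4 + 4 + 9 + 9 + 9 + 9 + 9 + 9 + 9 + 9 + 9 + 9 + 9 + 9 = 144. (For the product with Z/6Z: each of the 6 1-dim characters of Z/6Z tensors with each irrep of S_4, giving 6 copies of each S_4-dimension.)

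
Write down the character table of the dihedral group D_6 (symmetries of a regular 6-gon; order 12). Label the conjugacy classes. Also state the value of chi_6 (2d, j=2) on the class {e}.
Conjugacy classes: {e} of size 1, {r^3} of size 1, {r^1, r^5} of size 2, {r^2, r^4} of size 2, {s, sr^2, ...} of size 3, {sr, sr^3, ...} of size 3.
Character table:
  irrep \ class              {e} (size 1)  {r^3} (size 1)  {r^1, r^5} (size 2)  {r^2, r^4} (size 2)  {s, sr^2, ...} (size 3)  {sr, sr^3, ...} (size 3)
  chi_1 (triv)               1             1               1                    1                    1                        1                       
  chi_2 (sign: r->1, s->-1)  1             1               1                    1                    -1                       -1                      
  chi_3 (r->-1, s->1)        1             -1              -1                   1                    1                        -1                      
  chi_4 (r->-1, s->-1)       1             -1              -1                   1                    -1                       1                       
  chi_5 (2d, j=1)            2             -2              1                    -1                   0                        0                       
  chi_6 (2d, j=2)            2             2               -1                   -1                   0                        0                       

Spot check: chi_6 (2d, j=2) on {e} = 2.

Proof sketch: D_6 has order 2*6 = 12 with 6 conjugacy classes, hence 6 irreducibles. Sum of squared dims 1 + 1 + 1 + 1 + 4 + 4 = 12 = |G|. Linear characters come from the abelianisation; the 2-dimensional irreps have character r^k -> 2*cos(2*pi*j*k/6), reflections -> 0.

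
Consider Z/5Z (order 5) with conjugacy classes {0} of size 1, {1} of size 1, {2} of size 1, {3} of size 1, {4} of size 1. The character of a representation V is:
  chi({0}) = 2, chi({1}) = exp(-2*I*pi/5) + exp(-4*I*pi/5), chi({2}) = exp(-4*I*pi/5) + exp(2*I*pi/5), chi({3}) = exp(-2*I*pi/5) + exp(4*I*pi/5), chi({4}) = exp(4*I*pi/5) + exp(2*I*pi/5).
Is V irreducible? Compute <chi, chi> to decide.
Not irreducible (reducible): <chi, chi> = 2 > 1.

Derivation: <chi, chi> = (1/|G|) sum_C |C| * |chi(C)|^2 = (1/5)[1*|2|^2 + 1*|exp(-2*I*pi/5) + exp(-4*I*pi/5)|^2 + 1*|exp(-4*I*pi/5) + exp(2*I*pi/5)|^2 + 1*|exp(-2*I*pi/5) + exp(4*I*pi/5)|^2 + 1*|exp(4*I*pi/5) + exp(2*I*pi/5)|^2]
  = (1/5)[(4) + (2 + exp(-2*I*pi/5) + exp(2*I*pi/5)) + (2 + exp(-4*I*pi/5) + exp(4*I*pi/5)) + (2 + exp(-4*I*pi/5) + exp(4*I*pi/5)) + (2 + exp(-2*I*pi/5) + exp(2*I*pi/5))] = 10/5 = 2.
(Exp terms are combined using exp(i*s)*conj(exp(i*t)) = exp(i*(s-t)), and sums of them are collapsed using the identity that for every m > 1 the m distinct m-th roots of unity sum to 0, e.g. 1 + exp(2*I*pi/3) + exp(-2*I*pi/3) = 0.)
A character is irreducible iff <chi, chi> = 1, so this representation is reducible.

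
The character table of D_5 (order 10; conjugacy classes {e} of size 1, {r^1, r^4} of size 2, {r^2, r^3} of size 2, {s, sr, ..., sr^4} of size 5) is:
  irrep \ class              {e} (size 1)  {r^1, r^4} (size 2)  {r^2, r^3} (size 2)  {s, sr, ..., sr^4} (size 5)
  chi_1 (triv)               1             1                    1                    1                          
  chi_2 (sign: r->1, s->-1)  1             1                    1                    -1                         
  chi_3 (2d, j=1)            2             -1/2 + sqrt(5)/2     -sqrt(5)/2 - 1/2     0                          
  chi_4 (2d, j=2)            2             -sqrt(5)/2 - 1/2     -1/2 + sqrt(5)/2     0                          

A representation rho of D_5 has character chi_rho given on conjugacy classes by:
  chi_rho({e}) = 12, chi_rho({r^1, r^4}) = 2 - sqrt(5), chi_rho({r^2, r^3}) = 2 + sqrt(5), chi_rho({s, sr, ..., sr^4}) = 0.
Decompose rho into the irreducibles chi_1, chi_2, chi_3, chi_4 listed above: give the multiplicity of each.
Multiplicities: chi_1: 2, chi_2: 2, chi_3: 1, chi_4: 3.

Why: Use <chi_rho, chi> = (1/|G|) sum_C |C| * chi_rho(C) * conj(chi(C)) with |G| = 10 for each irreducible chi in the table:
  <chi_rho, chi_1> = (1/10)[1*(12)*conj(1) + 2*(2 - sqrt(5))*conj(1) + 2*(2 + sqrt(5))*conj(1) + 5*(0)*conj(1)]
      = (1/10)[(12) + (4 - 2*sqrt(5)) + (4 + 2*sqrt(5)) + (0)] = 20/10 = 2
  <chi_rho, chi_2> = (1/10)[1*(12)*conj(1) + 2*(2 - sqrt(5))*conj(1) + 2*(2 + sqrt(5))*conj(1) + 5*(0)*conj(-1)]
      = (1/10)[(12) + (4 - 2*sqrt(5)) + (4 + 2*sqrt(5)) + (0)] = 20/10 = 2
  <chi_rho, chi_3> = (1/10)[1*(12)*conj(2) + 2*(2 - sqrt(5))*conj(-1/2 + sqrt(5)/2) + 2*(2 + sqrt(5))*conj(-sqrt(5)/2 - 1/2) + 5*(0)*conj(0)]
      = (1/10)[(24) + (-7 + 3*sqrt(5)) + (-7 - 3*sqrt(5)) + (0)] = 10/10 = 1
  <chi_rho, chi_4> = (1/10)[1*(12)*conj(2) + 2*(2 - sqrt(5))*conj(-sqrt(5)/2 - 1/2) + 2*(2 + sqrt(5))*conj(-1/2 + sqrt(5)/2) + 5*(0)*conj(0)]
      = (1/10)[(24) + (3 - sqrt(5)) + (sqrt(5) + 3) + (0)] = 30/10 = 3
Dimension check: dim(rho) = sum (mult * dim) = 2*1 + 2*1 + 1*2 + 3*2 = 12 = chi_rho(e) = 12.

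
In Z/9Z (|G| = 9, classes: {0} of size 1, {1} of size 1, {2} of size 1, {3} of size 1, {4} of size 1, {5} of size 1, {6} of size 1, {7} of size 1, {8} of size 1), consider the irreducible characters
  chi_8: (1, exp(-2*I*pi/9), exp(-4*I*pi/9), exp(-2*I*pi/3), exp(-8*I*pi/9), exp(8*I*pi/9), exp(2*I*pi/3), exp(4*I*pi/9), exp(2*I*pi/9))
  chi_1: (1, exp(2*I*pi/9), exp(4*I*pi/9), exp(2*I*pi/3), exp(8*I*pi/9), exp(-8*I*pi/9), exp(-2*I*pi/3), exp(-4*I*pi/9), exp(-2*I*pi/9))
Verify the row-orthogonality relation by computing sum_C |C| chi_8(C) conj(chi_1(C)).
Sum = 0; so <chi_8, chi_1> = 0 (distinct irreducibles are orthogonal).

Explanation: Compute term by term over conjugacy classes (|C| * chi_8(C) * conj(chi_1(C))):
  1*(1)*conj(1) + 1*(exp(-2*I*pi/9))*conj(exp(2*I*pi/9)) + 1*(exp(-4*I*pi/9))*conj(exp(4*I*pi/9)) + 1*(exp(-2*I*pi/3))*conj(exp(2*I*pi/3)) + 1*(exp(-8*I*pi/9))*conj(exp(8*I*pi/9)) + 1*(exp(8*I*pi/9))*conj(exp(-8*I*pi/9)) + 1*(exp(2*I*pi/3))*conj(exp(-2*I*pi/3)) + 1*(exp(4*I*pi/9))*conj(exp(-4*I*pi/9)) + 1*(exp(2*I*pi/9))*conj(exp(-2*I*pi/9))
  = (1) + (exp(-4*I*pi/9)) + (exp(-8*I*pi/9)) + (exp(2*I*pi/3)) + (exp(2*I*pi/9)) + (exp(-2*I*pi/9)) + (exp(-2*I*pi/3)) + (exp(8*I*pi/9)) + (exp(4*I*pi/9))
  = 0.
(Exp terms are combined using exp(i*s)*conj(exp(i*t)) = exp(i*(s-t)), and sums of them are collapsed using the identity that for every m > 1 the m distinct m-th roots of unity sum to 0, e.g. 1 + exp(2*I*pi/3) + exp(-2*I*pi/3) = 0.)
Dividing by |G| = 9 gives 0/9 = 0, matching the row-orthogonality relation <chi_8, chi_1> = [chi_8 = chi_1].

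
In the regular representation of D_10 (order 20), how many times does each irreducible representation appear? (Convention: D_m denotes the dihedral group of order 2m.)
Each irreducible V_i of dimension d_i appears with multiplicity d_i, i.e. rho_reg = (direct sum over all irreducibles V_i) d_i V_i. The irreducible dimensions for D_10 are 1, 1, 1, 1, 2, 2, 2, 2: 4 irreducibles of dimension 1, each with multiplicity 1; 4 irreducibles of dimension 2, each with multiplicity 2. Total dimension 4*1*1 + 4*2*2 = 20 = |G|.

Justification: General theorem: in the regular representation of a finite group G, each irreducible appears with multiplicity equal to its dimension. Check: dim(rho_reg) = sum d_i^2 = 1 + 1 + 1 + 1 + 4 + 4 + 4 + 4 = 20 = |G|.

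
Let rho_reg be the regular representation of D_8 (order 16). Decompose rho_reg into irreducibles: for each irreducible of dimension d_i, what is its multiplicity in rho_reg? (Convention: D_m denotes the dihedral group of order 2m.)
Each irreducible V_i of dimension d_i appears with multiplicity d_i, i.e. rho_reg = (direct sum over all irreducibles V_i) d_i V_i. The irreducible dimensions for D_8 are 1, 1, 1, 1, 2, 2, 2: 4 irreducibles of dimension 1, each with multiplicity 1; 3 irreducibles of dimension 2, each with multiplicity 2. Total dimension 4*1*1 + 3*2*2 = 16 = |G|.

Solution. General theorem: in the regular representation of a finite group G, each irreducible appears with multiplicity equal to its dimension. Check: dim(rho_reg) = sum d_i^2 = 1 + 1 + 1 + 1 + 4 + 4 + 4 = 16 = |G|.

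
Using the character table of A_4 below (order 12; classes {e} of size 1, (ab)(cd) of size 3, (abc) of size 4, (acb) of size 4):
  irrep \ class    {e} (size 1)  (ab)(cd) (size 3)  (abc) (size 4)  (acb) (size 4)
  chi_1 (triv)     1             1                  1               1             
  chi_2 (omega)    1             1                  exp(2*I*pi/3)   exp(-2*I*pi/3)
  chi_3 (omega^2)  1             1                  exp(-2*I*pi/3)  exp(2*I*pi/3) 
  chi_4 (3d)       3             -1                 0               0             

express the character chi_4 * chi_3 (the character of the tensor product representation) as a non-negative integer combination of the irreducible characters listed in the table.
chi_4 tensor chi_3 = chi_4 (all other irreducibles have multiplicity 0).

Reasoning: The character of a tensor product is the pointwise product (chi_4 * chi_3)(C) = chi_4(C) * chi_3(C):
  {e}: (3)*(1), (ab)(cd): (-1)*(1), (abc): (0)*(exp(-2*I*pi/3)), (acb): (0)*(exp(2*I*pi/3))
so (chi_4 * chi_3) takes values
  {e} -> 3, (ab)(cd) -> -1, (abc) -> 0, (acb) -> 0.
Now take the inner product of this character with each irreducible chi from the table, <chi_4*chi_3, chi> = (1/12) sum_C |C| (chi_4*chi_3)(C) conj(chi(C)):
  <chi_4*chi_3, chi_1> = (1/12)[1*(3)*conj(1) + 3*(-1)*conj(1) + 4*(0)*conj(1) + 4*(0)*conj(1)]
      = (1/12)[(3) + (-3) + (0) + (0)] = 0/12 = 0
  <chi_4*chi_3, chi_2> = (1/12)[1*(3)*conj(1) + 3*(-1)*conj(1) + 4*(0)*conj(exp(2*I*pi/3)) + 4*(0)*conj(exp(-2*I*pi/3))]
      = (1/12)[(3) + (-3) + (0) + (0)] = 0/12 = 0
  <chi_4*chi_3, chi_3> = (1/12)[1*(3)*conj(1) + 3*(-1)*conj(1) + 4*(0)*conj(exp(-2*I*pi/3)) + 4*(0)*conj(exp(2*I*pi/3))]
      = (1/12)[(3) + (-3) + (0) + (0)] = 0/12 = 0
  <chi_4*chi_3, chi_4> = (1/12)[1*(3)*conj(3) + 3*(-1)*conj(-1) + 4*(0)*conj(0) + 4*(0)*conj(0)]
      = (1/12)[(9) + (3) + (0) + (0)] = 12/12 = 1
(Exp terms are combined using exp(i*s)*conj(exp(i*t)) = exp(i*(s-t)), and sums of them are collapsed using the identity that for every m > 1 the m distinct m-th roots of unity sum to 0, e.g. 1 + exp(2*I*pi/3) + exp(-2*I*pi/3) = 0.)
Hence the multiplicities are chi_4: 1. Dimension check: dim(chi_4)*dim(chi_3) = 3*1 = 3 and sum (mult * dim) = 1*3 = 3.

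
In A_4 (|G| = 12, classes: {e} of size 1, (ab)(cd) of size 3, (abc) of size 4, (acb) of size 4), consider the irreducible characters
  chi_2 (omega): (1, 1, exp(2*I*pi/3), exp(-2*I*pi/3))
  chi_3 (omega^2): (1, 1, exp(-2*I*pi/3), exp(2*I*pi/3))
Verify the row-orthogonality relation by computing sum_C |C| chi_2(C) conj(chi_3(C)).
Sum = 0; so <chi_2, chi_3> = 0 (distinct irreducibles are orthogonal).

Details: Compute term by term over conjugacy classes (|C| * chi_2(C) * conj(chi_3(C))):
  1*(1)*conj(1) + 3*(1)*conj(1) + 4*(exp(2*I*pi/3))*conj(exp(-2*I*pi/3)) + 4*(exp(-2*I*pi/3))*conj(exp(2*I*pi/3))
  = (1) + (3) + (4*exp(-2*I*pi/3)) + (4*exp(2*I*pi/3))
  = 0.
(Exp terms are combined using exp(i*s)*conj(exp(i*t)) = exp(i*(s-t)), and sums of them are collapsed using the identity that for every m > 1 the m distinct m-th roots of unity sum to 0, e.g. 1 + exp(2*I*pi/3) + exp(-2*I*pi/3) = 0.)
Dividing by |G| = 12 gives 0/12 = 0, matching the row-orthogonality relation <chi_2, chi_3> = [chi_2 = chi_3].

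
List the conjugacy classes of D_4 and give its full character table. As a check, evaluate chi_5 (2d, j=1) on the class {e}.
Conjugacy classes: {e} of size 1, {r^2} of size 1, {r^1, r^3} of size 2, {s, sr^2, ...} of size 2, {sr, sr^3, ...} of size 2.
Character table:
  irrep \ class              {e} (size 1)  {r^2} (size 1)  {r^1, r^3} (size 2)  {s, sr^2, ...} (size 2)  {sr, sr^3, ...} (size 2)
  chi_1 (triv)               1             1               1                    1                        1                       
  chi_2 (sign: r->1, s->-1)  1             1               1                    -1                       -1                      
  chi_3 (r->-1, s->1)        1             1               -1                   1                        -1                      
  chi_4 (r->-1, s->-1)       1             1               -1                   -1                       1                       
  chi_5 (2d, j=1)            2             -2              0                    0                        0                       

Spot check: chi_5 (2d, j=1) on {e} = 2.

Proof sketch: D_4 has order 2*4 = 8 with 5 conjugacy classes, hence 5 irreducibles. Sum of squared dims 1 + 1 + 1 + 1 + 4 = 8 = |G|. Linear characters come from the abelianisation; the 2-dimensional irreps have character r^k -> 2*cos(2*pi*j*k/4), reflections -> 0.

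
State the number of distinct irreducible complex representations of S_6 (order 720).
11

Why: The number of irreducible complex representations of a finite group equals its number of conjugacy classes. Conjugacy classes in S_6 correspond to cycle types, i.e. partitions of 6; there are p(6) = 11 of them, so S_6 (order 720) has exactly 11 irreducible complex representations.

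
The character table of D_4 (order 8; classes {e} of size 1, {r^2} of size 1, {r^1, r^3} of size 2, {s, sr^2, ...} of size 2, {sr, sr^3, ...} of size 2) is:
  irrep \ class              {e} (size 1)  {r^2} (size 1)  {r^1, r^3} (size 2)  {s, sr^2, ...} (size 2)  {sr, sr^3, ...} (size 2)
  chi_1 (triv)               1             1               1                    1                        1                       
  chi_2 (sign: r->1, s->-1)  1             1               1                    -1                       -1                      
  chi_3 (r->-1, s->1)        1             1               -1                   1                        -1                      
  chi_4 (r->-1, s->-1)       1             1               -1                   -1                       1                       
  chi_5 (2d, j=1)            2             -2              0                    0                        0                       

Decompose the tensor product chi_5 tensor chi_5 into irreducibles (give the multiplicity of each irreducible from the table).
chi_5 tensor chi_5 = chi_1 + chi_2 + chi_3 + chi_4 (all other irreducibles have multiplicity 0).

Derivation: The character of a tensor product is the pointwise product (chi_5 * chi_5)(C) = chi_5(C) * chi_5(C):
  {e}: (2)*(2), {r^2}: (-2)*(-2), {r^1, r^3}: (0)*(0), {s, sr^2, ...}: (0)*(0), {sr, sr^3, ...}: (0)*(0)
so (chi_5 * chi_5) takes values
  {e} -> 4, {r^2} -> 4, {r^1, r^3} -> 0, {s, sr^2, ...} -> 0, {sr, sr^3, ...} -> 0.
Now take the inner product of this character with each irreducible chi from the table, <chi_5*chi_5, chi> = (1/8) sum_C |C| (chi_5*chi_5)(C) conj(chi(C)):
  <chi_5*chi_5, chi_1> = (1/8)[1*(4)*conj(1) + 1*(4)*conj(1) + 2*(0)*conj(1) + 2*(0)*conj(1) + 2*(0)*conj(1)]
      = (1/8)[(4) + (4) + (0) + (0) + (0)] = 8/8 = 1
  <chi_5*chi_5, chi_2> = (1/8)[1*(4)*conj(1) + 1*(4)*conj(1) + 2*(0)*conj(1) + 2*(0)*conj(-1) + 2*(0)*conj(-1)]
      = (1/8)[(4) + (4) + (0) + (0) + (0)] = 8/8 = 1
  <chi_5*chi_5, chi_3> = (1/8)[1*(4)*conj(1) + 1*(4)*conj(1) + 2*(0)*conj(-1) + 2*(0)*conj(1) + 2*(0)*conj(-1)]
      = (1/8)[(4) + (4) + (0) + (0) + (0)] = 8/8 = 1
  <chi_5*chi_5, chi_4> = (1/8)[1*(4)*conj(1) + 1*(4)*conj(1) + 2*(0)*conj(-1) + 2*(0)*conj(-1) + 2*(0)*conj(1)]
      = (1/8)[(4) + (4) + (0) + (0) + (0)] = 8/8 = 1
  <chi_5*chi_5, chi_5> = (1/8)[1*(4)*conj(2) + 1*(4)*conj(-2) + 2*(0)*conj(0) + 2*(0)*conj(0) + 2*(0)*conj(0)]
      = (1/8)[(8) + (-8) + (0) + (0) + (0)] = 0/8 = 0
Hence the multiplicities are chi_1: 1, chi_2: 1, chi_3: 1, chi_4: 1. Dimension check: dim(chi_5)*dim(chi_5) = 2*2 = 4 and sum (mult * dim) = 1*1 + 1*1 + 1*1 + 1*1 = 4.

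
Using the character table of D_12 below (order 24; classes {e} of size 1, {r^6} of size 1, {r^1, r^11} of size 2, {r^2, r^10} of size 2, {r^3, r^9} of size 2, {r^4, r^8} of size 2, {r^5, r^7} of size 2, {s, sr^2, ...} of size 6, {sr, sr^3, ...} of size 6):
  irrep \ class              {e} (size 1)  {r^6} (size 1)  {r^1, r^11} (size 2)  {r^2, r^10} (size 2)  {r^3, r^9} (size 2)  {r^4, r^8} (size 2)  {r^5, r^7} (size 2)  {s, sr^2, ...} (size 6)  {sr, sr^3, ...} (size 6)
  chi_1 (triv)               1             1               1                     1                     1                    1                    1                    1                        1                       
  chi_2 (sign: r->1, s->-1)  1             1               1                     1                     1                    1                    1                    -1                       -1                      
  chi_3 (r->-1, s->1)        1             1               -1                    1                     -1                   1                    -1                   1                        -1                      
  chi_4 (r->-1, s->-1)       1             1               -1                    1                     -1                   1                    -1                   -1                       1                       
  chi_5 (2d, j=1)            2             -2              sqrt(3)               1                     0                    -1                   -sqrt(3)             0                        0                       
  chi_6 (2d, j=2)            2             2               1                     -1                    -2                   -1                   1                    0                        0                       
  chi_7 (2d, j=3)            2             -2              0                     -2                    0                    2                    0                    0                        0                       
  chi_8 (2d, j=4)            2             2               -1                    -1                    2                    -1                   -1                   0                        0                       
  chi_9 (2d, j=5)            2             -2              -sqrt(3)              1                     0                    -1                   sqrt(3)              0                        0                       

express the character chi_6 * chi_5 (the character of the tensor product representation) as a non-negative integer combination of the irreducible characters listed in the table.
chi_6 tensor chi_5 = chi_5 + chi_7 (all other irreducibles have multiplicity 0).

Solution. The character of a tensor product is the pointwise product (chi_6 * chi_5)(C) = chi_6(C) * chi_5(C):
  {e}: (2)*(2), {r^6}: (2)*(-2), {r^1, r^11}: (1)*(sqrt(3)), {r^2, r^10}: (-1)*(1), {r^3, r^9}: (-2)*(0), {r^4, r^8}: (-1)*(-1), {r^5, r^7}: (1)*(-sqrt(3)), {s, sr^2, ...}: (0)*(0), {sr, sr^3, ...}: (0)*(0)
so (chi_6 * chi_5) takes values
  {e} -> 4, {r^6} -> -4, {r^1, r^11} -> sqrt(3), {r^2, r^10} -> -1, {r^3, r^9} -> 0, {r^4, r^8} -> 1, {r^5, r^7} -> -sqrt(3), {s, sr^2, ...} -> 0, {sr, sr^3, ...} -> 0.
Now take the inner product of this character with each irreducible chi from the table, <chi_6*chi_5, chi> = (1/24) sum_C |C| (chi_6*chi_5)(C) conj(chi(C)):
  <chi_6*chi_5, chi_1> = (1/24)[1*(4)*conj(1) + 1*(-4)*conj(1) + 2*(sqrt(3))*conj(1) + 2*(-1)*conj(1) + 2*(0)*conj(1) + 2*(1)*conj(1) + 2*(-sqrt(3))*conj(1) + 6*(0)*conj(1) + 6*(0)*conj(1)]
      = (1/24)[(4) + (-4) + (2*sqrt(3)) + (-2) + (0) + (2) + (-2*sqrt(3)) + (0) + (0)] = 0/24 = 0
  <chi_6*chi_5, chi_2> = (1/24)[1*(4)*conj(1) + 1*(-4)*conj(1) + 2*(sqrt(3))*conj(1) + 2*(-1)*conj(1) + 2*(0)*conj(1) + 2*(1)*conj(1) + 2*(-sqrt(3))*conj(1) + 6*(0)*conj(-1) + 6*(0)*conj(-1)]
      = (1/24)[(4) + (-4) + (2*sqrt(3)) + (-2) + (0) + (2) + (-2*sqrt(3)) + (0) + (0)] = 0/24 = 0
  <chi_6*chi_5, chi_3> = (1/24)[1*(4)*conj(1) + 1*(-4)*conj(1) + 2*(sqrt(3))*conj(-1) + 2*(-1)*conj(1) + 2*(0)*conj(-1) + 2*(1)*conj(1) + 2*(-sqrt(3))*conj(-1) + 6*(0)*conj(1) + 6*(0)*conj(-1)]
      = (1/24)[(4) + (-4) + (-2*sqrt(3)) + (-2) + (0) + (2) + (2*sqrt(3)) + (0) + (0)] = 0/24 = 0
  <chi_6*chi_5, chi_4> = (1/24)[1*(4)*conj(1) + 1*(-4)*conj(1) + 2*(sqrt(3))*conj(-1) + 2*(-1)*conj(1) + 2*(0)*conj(-1) + 2*(1)*conj(1) + 2*(-sqrt(3))*conj(-1) + 6*(0)*conj(-1) + 6*(0)*conj(1)]
      = (1/24)[(4) + (-4) + (-2*sqrt(3)) + (-2) + (0) + (2) + (2*sqrt(3)) + (0) + (0)] = 0/24 = 0
  <chi_6*chi_5, chi_5> = (1/24)[1*(4)*conj(2) + 1*(-4)*conj(-2) + 2*(sqrt(3))*conj(sqrt(3)) + 2*(-1)*conj(1) + 2*(0)*conj(0) + 2*(1)*conj(-1) + 2*(-sqrt(3))*conj(-sqrt(3)) + 6*(0)*conj(0) + 6*(0)*conj(0)]
      = (1/24)[(8) + (8) + (6) + (-2) + (0) + (-2) + (6) + (0) + (0)] = 24/24 = 1
  <chi_6*chi_5, chi_6> = (1/24)[1*(4)*conj(2) + 1*(-4)*conj(2) + 2*(sqrt(3))*conj(1) + 2*(-1)*conj(-1) + 2*(0)*conj(-2) + 2*(1)*conj(-1) + 2*(-sqrt(3))*conj(1) + 6*(0)*conj(0) + 6*(0)*conj(0)]
      = (1/24)[(8) + (-8) + (2*sqrt(3)) + (2) + (0) + (-2) + (-2*sqrt(3)) + (0) + (0)] = 0/24 = 0
  <chi_6*chi_5, chi_7> = (1/24)[1*(4)*conj(2) + 1*(-4)*conj(-2) + 2*(sqrt(3))*conj(0) + 2*(-1)*conj(-2) + 2*(0)*conj(0) + 2*(1)*conj(2) + 2*(-sqrt(3))*conj(0) + 6*(0)*conj(0) + 6*(0)*conj(0)]
      = (1/24)[(8) + (8) + (0) + (4) + (0) + (4) + (0) + (0) + (0)] = 24/24 = 1
  <chi_6*chi_5, chi_8> = (1/24)[1*(4)*conj(2) + 1*(-4)*conj(2) + 2*(sqrt(3))*conj(-1) + 2*(-1)*conj(-1) + 2*(0)*conj(2) + 2*(1)*conj(-1) + 2*(-sqrt(3))*conj(-1) + 6*(0)*conj(0) + 6*(0)*conj(0)]
      = (1/24)[(8) + (-8) + (-2*sqrt(3)) + (2) + (0) + (-2) + (2*sqrt(3)) + (0) + (0)] = 0/24 = 0
  <chi_6*chi_5, chi_9> = (1/24)[1*(4)*conj(2) + 1*(-4)*conj(-2) + 2*(sqrt(3))*conj(-sqrt(3)) + 2*(-1)*conj(1) + 2*(0)*conj(0) + 2*(1)*conj(-1) + 2*(-sqrt(3))*conj(sqrt(3)) + 6*(0)*conj(0) + 6*(0)*conj(0)]
      = (1/24)[(8) + (8) + (-6) + (-2) + (0) + (-2) + (-6) + (0) + (0)] = 0/24 = 0
Hence the multiplicities are chi_5: 1, chi_7: 1. Dimension check: dim(chi_6)*dim(chi_5) = 2*2 = 4 and sum (mult * dim) = 1*2 + 1*2 = 4.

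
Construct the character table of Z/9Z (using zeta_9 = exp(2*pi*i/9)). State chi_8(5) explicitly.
Character table of Z/9Z (irreps indexed chi_0,...,chi_8 with chi_k(m) = zeta_9^(k*m), zeta_9 = exp(2*pi*i/9)):
  irrep \ class  {0} (size 1)  {1} (size 1)    {2} (size 1)    {3} (size 1)    {4} (size 1)    {5} (size 1)    {6} (size 1)    {7} (size 1)    {8} (size 1)  
  chi_0          1             1               1               1               1               1               1               1               1             
  chi_1          1             exp(2*I*pi/9)   exp(4*I*pi/9)   exp(2*I*pi/3)   exp(8*I*pi/9)   exp(-8*I*pi/9)  exp(-2*I*pi/3)  exp(-4*I*pi/9)  exp(-2*I*pi/9)
  chi_2          1             exp(4*I*pi/9)   exp(8*I*pi/9)   exp(-2*I*pi/3)  exp(-2*I*pi/9)  exp(2*I*pi/9)   exp(2*I*pi/3)   exp(-8*I*pi/9)  exp(-4*I*pi/9)
  chi_3          1             exp(2*I*pi/3)   exp(-2*I*pi/3)  1               exp(2*I*pi/3)   exp(-2*I*pi/3)  1               exp(2*I*pi/3)   exp(-2*I*pi/3)
  chi_4          1             exp(8*I*pi/9)   exp(-2*I*pi/9)  exp(2*I*pi/3)   exp(-4*I*pi/9)  exp(4*I*pi/9)   exp(-2*I*pi/3)  exp(2*I*pi/9)   exp(-8*I*pi/9)
  chi_5          1             exp(-8*I*pi/9)  exp(2*I*pi/9)   exp(-2*I*pi/3)  exp(4*I*pi/9)   exp(-4*I*pi/9)  exp(2*I*pi/3)   exp(-2*I*pi/9)  exp(8*I*pi/9) 
  chi_6          1             exp(-2*I*pi/3)  exp(2*I*pi/3)   1               exp(-2*I*pi/3)  exp(2*I*pi/3)   1               exp(-2*I*pi/3)  exp(2*I*pi/3) 
  chi_7          1             exp(-4*I*pi/9)  exp(-8*I*pi/9)  exp(2*I*pi/3)   exp(2*I*pi/9)   exp(-2*I*pi/9)  exp(-2*I*pi/3)  exp(8*I*pi/9)   exp(4*I*pi/9) 
  chi_8          1             exp(-2*I*pi/9)  exp(-4*I*pi/9)  exp(-2*I*pi/3)  exp(-8*I*pi/9)  exp(8*I*pi/9)   exp(2*I*pi/3)   exp(4*I*pi/9)   exp(2*I*pi/9) 

Spot check: chi_8(5) = zeta_9^(8*5) = zeta_9^40 = exp(8*I*pi/9).

Solution. Z/9Z is abelian, so all 9 irreducible complex representations are 1-dimensional. They are given by chi_k(m) = zeta_9^(k*m) for k = 0,...,8. Row orthogonality: sum_m chi_k(m) conj(chi_l(m)) = 9 * [k = l].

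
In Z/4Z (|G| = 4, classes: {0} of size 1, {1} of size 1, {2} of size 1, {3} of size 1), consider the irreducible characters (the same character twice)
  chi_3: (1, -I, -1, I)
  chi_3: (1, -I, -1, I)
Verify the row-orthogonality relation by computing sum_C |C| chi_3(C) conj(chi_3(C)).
Sum = 4 = |G| = 4; so <chi_3, chi_3> = 1 (norm-1 confirms irreducibility).

Details: Compute term by term over conjugacy classes (|C| * chi_3(C) * conj(chi_3(C))):
  1*(1)*conj(1) + 1*(-I)*conj(-I) + 1*(-1)*conj(-1) + 1*(I)*conj(I)
  = (1) + (1) + (1) + (1)
  = 4.
(Exp terms are combined using exp(i*s)*conj(exp(i*t)) = exp(i*(s-t)), and sums of them are collapsed using the identity that for every m > 1 the m distinct m-th roots of unity sum to 0, e.g. 1 + exp(2*I*pi/3) + exp(-2*I*pi/3) = 0.)
Dividing by |G| = 4 gives 4/4 = 1, matching the row-orthogonality relation <chi_3, chi_3> = [chi_3 = chi_3].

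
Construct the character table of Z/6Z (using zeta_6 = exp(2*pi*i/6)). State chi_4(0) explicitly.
Character table of Z/6Z (irreps indexed chi_0,...,chi_5 with chi_k(m) = zeta_6^(k*m), zeta_6 = exp(2*pi*i/6)):
  irrep \ class  {0} (size 1)  {1} (size 1)    {2} (size 1)    {3} (size 1)  {4} (size 1)    {5} (size 1)  
  chi_0          1             1               1               1             1               1             
  chi_1          1             exp(I*pi/3)     exp(2*I*pi/3)   -1            exp(-2*I*pi/3)  exp(-I*pi/3)  
  chi_2          1             exp(2*I*pi/3)   exp(-2*I*pi/3)  1             exp(2*I*pi/3)   exp(-2*I*pi/3)
  chi_3          1             -1              1               -1            1               -1            
  chi_4          1             exp(-2*I*pi/3)  exp(2*I*pi/3)   1             exp(-2*I*pi/3)  exp(2*I*pi/3) 
  chi_5          1             exp(-I*pi/3)    exp(-2*I*pi/3)  -1            exp(2*I*pi/3)   exp(I*pi/3)   

Spot check: chi_4(0) = zeta_6^(4*0) = zeta_6^0 = 1.

Solution. Z/6Z is abelian, so all 6 irreducible complex representations are 1-dimensional. They are given by chi_k(m) = zeta_6^(k*m) for k = 0,...,5. Row orthogonality: sum_m chi_k(m) conj(chi_l(m)) = 6 * [k = l].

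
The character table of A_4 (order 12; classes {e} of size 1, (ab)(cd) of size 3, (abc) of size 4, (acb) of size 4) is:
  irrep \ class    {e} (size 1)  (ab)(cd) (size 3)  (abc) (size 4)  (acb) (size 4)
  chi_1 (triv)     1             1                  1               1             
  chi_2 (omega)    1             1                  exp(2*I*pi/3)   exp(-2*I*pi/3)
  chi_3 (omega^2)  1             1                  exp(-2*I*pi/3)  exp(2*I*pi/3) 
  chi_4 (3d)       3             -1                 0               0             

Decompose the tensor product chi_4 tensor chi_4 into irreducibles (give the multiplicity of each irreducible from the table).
chi_4 tensor chi_4 = chi_1 + chi_2 + chi_3 + 2*chi_4 (all other irreducibles have multiplicity 0).

Working: The character of a tensor product is the pointwise product (chi_4 * chi_4)(C) = chi_4(C) * chi_4(C):
  {e}: (3)*(3), (ab)(cd): (-1)*(-1), (abc): (0)*(0), (acb): (0)*(0)
so (chi_4 * chi_4) takes values
  {e} -> 9, (ab)(cd) -> 1, (abc) -> 0, (acb) -> 0.
Now take the inner product of this character with each irreducible chi from the table, <chi_4*chi_4, chi> = (1/12) sum_C |C| (chi_4*chi_4)(C) conj(chi(C)):
  <chi_4*chi_4, chi_1> = (1/12)[1*(9)*conj(1) + 3*(1)*conj(1) + 4*(0)*conj(1) + 4*(0)*conj(1)]
      = (1/12)[(9) + (3) + (0) + (0)] = 12/12 = 1
  <chi_4*chi_4, chi_2> = (1/12)[1*(9)*conj(1) + 3*(1)*conj(1) + 4*(0)*conj(exp(2*I*pi/3)) + 4*(0)*conj(exp(-2*I*pi/3))]
      = (1/12)[(9) + (3) + (0) + (0)] = 12/12 = 1
  <chi_4*chi_4, chi_3> = (1/12)[1*(9)*conj(1) + 3*(1)*conj(1) + 4*(0)*conj(exp(-2*I*pi/3)) + 4*(0)*conj(exp(2*I*pi/3))]
      = (1/12)[(9) + (3) + (0) + (0)] = 12/12 = 1
  <chi_4*chi_4, chi_4> = (1/12)[1*(9)*conj(3) + 3*(1)*conj(-1) + 4*(0)*conj(0) + 4*(0)*conj(0)]
      = (1/12)[(27) + (-3) + (0) + (0)] = 24/12 = 2
(Exp terms are combined using exp(i*s)*conj(exp(i*t)) = exp(i*(s-t)), and sums of them are collapsed using the identity that for every m > 1 the m distinct m-th roots of unity sum to 0, e.g. 1 + exp(2*I*pi/3) + exp(-2*I*pi/3) = 0.)
Hence the multiplicities are chi_1: 1, chi_2: 1, chi_3: 1, chi_4: 2. Dimension check: dim(chi_4)*dim(chi_4) = 3*3 = 9 and sum (mult * dim) = 1*1 + 1*1 + 1*1 + 2*3 = 9.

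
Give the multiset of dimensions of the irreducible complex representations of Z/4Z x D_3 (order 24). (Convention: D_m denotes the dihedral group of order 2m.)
Dimensions: 1, 1, 1, 1, 1, 1, 1, 1, 2, 2, 2, 2

Explanation: There are 12 irreducibles (= number of conjugacy classes). Their dimensions d_i satisfy sum d_i^2 = |G| = 24: 1 + 1 + 1 + 1 + 1 + 1 + 1 + 1 + 4 + 4 + 4 + 4 = 24. (For the product with Z/4Z: each of the 4 1-dim characters of Z/4Z tensors with each irrep of D_3, giving 4 copies of each D_3-dimension.)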